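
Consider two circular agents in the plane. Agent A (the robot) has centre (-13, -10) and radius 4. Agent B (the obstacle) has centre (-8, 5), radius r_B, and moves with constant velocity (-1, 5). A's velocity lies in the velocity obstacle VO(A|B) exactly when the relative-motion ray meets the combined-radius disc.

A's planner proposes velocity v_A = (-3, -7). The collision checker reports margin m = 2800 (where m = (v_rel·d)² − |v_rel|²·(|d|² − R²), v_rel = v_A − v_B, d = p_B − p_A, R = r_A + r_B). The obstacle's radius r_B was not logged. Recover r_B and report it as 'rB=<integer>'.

m = 2800
d = (5, 15);  v_rel = (-2, -12),  |v_rel|² = 148
v_rel×d = (-2)·(15) − (-12)·(5) = 30
since m = R²·148 − 30²:  R² = (900 + 2800) / 148 = 25
R = √25 = 5  ⇒  r_B = 5 − 4 = 1

rB=1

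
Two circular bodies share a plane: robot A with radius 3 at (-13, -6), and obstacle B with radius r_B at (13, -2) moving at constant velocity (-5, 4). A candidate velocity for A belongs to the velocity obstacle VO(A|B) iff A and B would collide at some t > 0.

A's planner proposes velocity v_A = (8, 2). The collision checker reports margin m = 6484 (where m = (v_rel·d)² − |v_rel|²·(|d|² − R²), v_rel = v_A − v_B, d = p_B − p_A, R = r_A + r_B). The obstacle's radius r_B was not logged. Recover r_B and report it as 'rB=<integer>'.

m = 6484
d = (26, 4);  v_rel = (13, -2),  |v_rel|² = 173
v_rel×d = (13)·(4) − (-2)·(26) = 104
since m = R²·173 − 104²:  R² = (10816 + 6484) / 173 = 100
R = √100 = 10  ⇒  r_B = 10 − 3 = 7

rB=7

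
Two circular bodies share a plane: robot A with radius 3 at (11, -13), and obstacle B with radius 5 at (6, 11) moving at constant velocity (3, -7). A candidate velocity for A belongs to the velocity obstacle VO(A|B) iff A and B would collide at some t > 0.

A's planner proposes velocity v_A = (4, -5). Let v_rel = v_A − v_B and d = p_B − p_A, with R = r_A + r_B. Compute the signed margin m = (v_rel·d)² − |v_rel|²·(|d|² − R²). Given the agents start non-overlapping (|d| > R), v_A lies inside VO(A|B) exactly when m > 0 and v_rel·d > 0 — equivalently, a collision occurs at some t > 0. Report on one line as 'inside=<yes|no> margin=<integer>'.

d = (-5, 24),  |d|² = 601;  R = 3+5 = 8,  c = 601−8² = 537
v_rel = (1, 2),  |v_rel|² = 5;  v_rel·d = (1)·(-5) + (2)·(24) = 43
5·t² − 86·t + 537 = 0  ⇒  m = 43² − 5·537 = -836
m = -836 < 0,  v_rel·d = 43 > 0  ⇒  outside

inside=no margin=-836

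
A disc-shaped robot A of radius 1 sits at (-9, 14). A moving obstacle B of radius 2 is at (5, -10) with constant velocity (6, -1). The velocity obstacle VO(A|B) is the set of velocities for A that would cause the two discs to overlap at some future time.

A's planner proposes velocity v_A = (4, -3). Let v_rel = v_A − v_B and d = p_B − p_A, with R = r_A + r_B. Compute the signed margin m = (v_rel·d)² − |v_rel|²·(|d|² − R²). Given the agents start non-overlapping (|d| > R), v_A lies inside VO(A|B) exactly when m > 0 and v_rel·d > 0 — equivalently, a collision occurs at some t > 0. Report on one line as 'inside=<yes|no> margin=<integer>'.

d = (14, -24),  |d|² = 772;  R = 1+2 = 3,  c = 772−3² = 763
v_rel = (-2, -2),  |v_rel|² = 8;  v_rel·d = (-2)·(14) + (-2)·(-24) = 20
8·t² − 40·t + 763 = 0  ⇒  m = 20² − 8·763 = -5704
m = -5704 < 0,  v_rel·d = 20 > 0  ⇒  outside

inside=no margin=-5704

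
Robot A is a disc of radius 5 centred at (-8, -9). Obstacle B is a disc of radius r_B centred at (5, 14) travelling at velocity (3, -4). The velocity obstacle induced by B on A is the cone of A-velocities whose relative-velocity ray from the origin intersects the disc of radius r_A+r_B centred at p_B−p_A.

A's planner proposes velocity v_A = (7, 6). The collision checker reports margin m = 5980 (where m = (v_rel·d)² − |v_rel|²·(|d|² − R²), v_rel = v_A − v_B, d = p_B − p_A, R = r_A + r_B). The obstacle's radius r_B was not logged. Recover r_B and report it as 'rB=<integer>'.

m = 5980
d = (13, 23);  v_rel = (4, 10),  |v_rel|² = 116
v_rel×d = (4)·(23) − (10)·(13) = -38
since m = R²·116 − (-38)²:  R² = (1444 + 5980) / 116 = 64
R = √64 = 8  ⇒  r_B = 8 − 5 = 3

rB=3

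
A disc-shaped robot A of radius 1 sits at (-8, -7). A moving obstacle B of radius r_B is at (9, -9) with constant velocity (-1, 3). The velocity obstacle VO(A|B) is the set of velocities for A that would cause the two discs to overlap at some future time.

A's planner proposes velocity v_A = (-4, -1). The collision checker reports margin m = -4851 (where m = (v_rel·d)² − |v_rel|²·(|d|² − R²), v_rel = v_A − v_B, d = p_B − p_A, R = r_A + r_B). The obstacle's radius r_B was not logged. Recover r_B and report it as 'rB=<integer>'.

m = -4851
d = (17, -2);  v_rel = (-3, -4),  |v_rel|² = 25
v_rel×d = (-3)·(-2) − (-4)·(17) = 74
since m = R²·25 − 74²:  R² = (5476 + -4851) / 25 = 25
R = √25 = 5  ⇒  r_B = 5 − 1 = 4

rB=4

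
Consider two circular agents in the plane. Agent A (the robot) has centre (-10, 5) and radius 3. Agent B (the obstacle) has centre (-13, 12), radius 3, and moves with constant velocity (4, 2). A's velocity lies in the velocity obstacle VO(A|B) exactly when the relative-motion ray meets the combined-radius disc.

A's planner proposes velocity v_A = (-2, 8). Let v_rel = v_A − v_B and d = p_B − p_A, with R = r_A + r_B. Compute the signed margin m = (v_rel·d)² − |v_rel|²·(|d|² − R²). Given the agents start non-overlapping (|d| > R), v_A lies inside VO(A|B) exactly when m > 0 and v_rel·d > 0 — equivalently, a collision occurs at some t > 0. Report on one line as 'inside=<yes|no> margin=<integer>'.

d = (-3, 7),  |d|² = 58;  R = 3+3 = 6,  c = 58−6² = 22
v_rel = (-6, 6),  |v_rel|² = 72;  v_rel·d = (-6)·(-3) + (6)·(7) = 60
72·t² − 120·t + 22 = 0  ⇒  m = 60² − 72·22 = 2016
m = 2016 > 0,  v_rel·d = 60 > 0  ⇒  inside

inside=yes margin=2016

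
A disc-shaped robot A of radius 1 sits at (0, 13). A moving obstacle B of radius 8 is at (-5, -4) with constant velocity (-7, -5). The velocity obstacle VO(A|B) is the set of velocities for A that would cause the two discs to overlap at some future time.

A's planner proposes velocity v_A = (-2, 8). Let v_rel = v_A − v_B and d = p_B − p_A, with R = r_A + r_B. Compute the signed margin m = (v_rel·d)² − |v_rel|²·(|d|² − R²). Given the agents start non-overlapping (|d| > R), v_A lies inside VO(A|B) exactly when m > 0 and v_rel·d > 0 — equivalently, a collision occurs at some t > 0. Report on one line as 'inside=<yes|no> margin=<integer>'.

d = (-5, -17),  |d|² = 314;  R = 1+8 = 9,  c = 314−9² = 233
v_rel = (5, 13),  |v_rel|² = 194;  v_rel·d = (5)·(-5) + (13)·(-17) = -246
194·t² + 492·t + 233 = 0  ⇒  m = (-246)² − 194·233 = 15314
m = 15314 > 0,  v_rel·d = -246 < 0  ⇒  outside

inside=no margin=15314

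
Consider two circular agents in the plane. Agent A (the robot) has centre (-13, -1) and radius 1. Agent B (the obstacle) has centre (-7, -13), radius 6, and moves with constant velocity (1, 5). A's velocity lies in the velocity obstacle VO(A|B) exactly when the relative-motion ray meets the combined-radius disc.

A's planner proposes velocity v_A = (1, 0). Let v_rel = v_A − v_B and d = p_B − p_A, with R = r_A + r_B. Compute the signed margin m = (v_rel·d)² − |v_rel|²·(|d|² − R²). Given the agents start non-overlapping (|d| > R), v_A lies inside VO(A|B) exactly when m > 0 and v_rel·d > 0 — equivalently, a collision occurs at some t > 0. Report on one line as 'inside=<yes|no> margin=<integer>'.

d = (6, -12),  |d|² = 180;  R = 1+6 = 7,  c = 180−7² = 131
v_rel = (0, -5),  |v_rel|² = 25;  v_rel·d = (0)·(6) + (-5)·(-12) = 60
25·t² − 120·t + 131 = 0  ⇒  m = 60² − 25·131 = 325
m = 325 > 0,  v_rel·d = 60 > 0  ⇒  inside

inside=yes margin=325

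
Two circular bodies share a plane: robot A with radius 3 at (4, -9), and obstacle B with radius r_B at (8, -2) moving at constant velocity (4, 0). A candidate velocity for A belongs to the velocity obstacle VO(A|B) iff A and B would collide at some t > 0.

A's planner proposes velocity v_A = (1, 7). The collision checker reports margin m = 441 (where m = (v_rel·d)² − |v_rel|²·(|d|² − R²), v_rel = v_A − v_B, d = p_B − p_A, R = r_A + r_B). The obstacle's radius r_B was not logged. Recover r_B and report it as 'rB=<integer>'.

m = 441
d = (4, 7);  v_rel = (-3, 7),  |v_rel|² = 58
v_rel×d = (-3)·(7) − (7)·(4) = -49
since m = R²·58 − (-49)²:  R² = (2401 + 441) / 58 = 49
R = √49 = 7  ⇒  r_B = 7 − 3 = 4

rB=4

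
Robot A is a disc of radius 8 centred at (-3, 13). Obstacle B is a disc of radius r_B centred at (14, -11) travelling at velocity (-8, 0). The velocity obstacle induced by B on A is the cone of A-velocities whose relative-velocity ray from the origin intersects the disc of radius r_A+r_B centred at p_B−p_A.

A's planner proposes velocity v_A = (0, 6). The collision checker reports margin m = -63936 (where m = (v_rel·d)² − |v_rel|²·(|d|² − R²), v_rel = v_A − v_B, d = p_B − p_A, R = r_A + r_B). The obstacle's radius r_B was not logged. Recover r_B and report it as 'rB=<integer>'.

m = -63936
d = (17, -24);  v_rel = (8, 6),  |v_rel|² = 100
v_rel×d = (8)·(-24) − (6)·(17) = -294
since m = R²·100 − (-294)²:  R² = (86436 + -63936) / 100 = 225
R = √225 = 15  ⇒  r_B = 15 − 8 = 7

rB=7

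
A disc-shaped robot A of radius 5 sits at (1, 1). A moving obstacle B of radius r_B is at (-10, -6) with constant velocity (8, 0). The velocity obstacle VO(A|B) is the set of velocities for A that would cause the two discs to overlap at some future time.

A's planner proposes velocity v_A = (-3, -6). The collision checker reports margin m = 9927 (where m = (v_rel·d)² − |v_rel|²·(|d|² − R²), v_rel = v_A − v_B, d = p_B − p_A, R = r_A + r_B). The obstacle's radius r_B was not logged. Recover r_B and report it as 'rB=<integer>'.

m = 9927
d = (-11, -7);  v_rel = (-11, -6),  |v_rel|² = 157
v_rel×d = (-11)·(-7) − (-6)·(-11) = 11
since m = R²·157 − 11²:  R² = (121 + 9927) / 157 = 64
R = √64 = 8  ⇒  r_B = 8 − 5 = 3

rB=3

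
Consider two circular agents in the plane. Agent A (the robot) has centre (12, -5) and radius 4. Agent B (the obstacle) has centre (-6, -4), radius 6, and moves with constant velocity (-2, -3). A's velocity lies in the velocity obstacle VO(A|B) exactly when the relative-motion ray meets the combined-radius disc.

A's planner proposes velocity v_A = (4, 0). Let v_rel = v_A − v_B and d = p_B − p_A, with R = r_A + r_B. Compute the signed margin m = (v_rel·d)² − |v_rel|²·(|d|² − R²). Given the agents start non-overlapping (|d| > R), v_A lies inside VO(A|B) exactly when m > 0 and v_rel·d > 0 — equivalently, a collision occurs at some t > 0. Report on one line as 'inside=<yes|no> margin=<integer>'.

d = (-18, 1),  |d|² = 325;  R = 4+6 = 10,  c = 325−10² = 225
v_rel = (6, 3),  |v_rel|² = 45;  v_rel·d = (6)·(-18) + (3)·(1) = -105
45·t² + 210·t + 225 = 0  ⇒  m = (-105)² − 45·225 = 900
m = 900 > 0,  v_rel·d = -105 < 0  ⇒  outside

inside=no margin=900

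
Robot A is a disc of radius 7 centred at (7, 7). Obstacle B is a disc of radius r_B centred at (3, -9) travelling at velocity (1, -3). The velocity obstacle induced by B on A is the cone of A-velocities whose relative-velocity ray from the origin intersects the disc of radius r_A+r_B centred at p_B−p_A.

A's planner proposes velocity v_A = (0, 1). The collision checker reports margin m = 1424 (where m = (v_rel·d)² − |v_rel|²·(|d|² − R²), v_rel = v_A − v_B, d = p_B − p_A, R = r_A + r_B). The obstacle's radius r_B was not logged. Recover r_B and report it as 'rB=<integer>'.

m = 1424
d = (-4, -16);  v_rel = (-1, 4),  |v_rel|² = 17
v_rel×d = (-1)·(-16) − (4)·(-4) = 32
since m = R²·17 − 32²:  R² = (1024 + 1424) / 17 = 144
R = √144 = 12  ⇒  r_B = 12 − 7 = 5

rB=5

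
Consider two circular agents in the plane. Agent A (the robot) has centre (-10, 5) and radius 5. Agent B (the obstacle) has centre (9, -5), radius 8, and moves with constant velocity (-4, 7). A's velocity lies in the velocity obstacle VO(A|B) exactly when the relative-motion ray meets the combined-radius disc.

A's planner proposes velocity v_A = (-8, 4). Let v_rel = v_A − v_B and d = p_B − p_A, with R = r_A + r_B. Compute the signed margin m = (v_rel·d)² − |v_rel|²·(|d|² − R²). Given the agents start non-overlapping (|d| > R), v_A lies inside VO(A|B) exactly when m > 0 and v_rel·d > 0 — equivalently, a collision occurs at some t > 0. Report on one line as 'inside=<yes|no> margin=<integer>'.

d = (19, -10),  |d|² = 461;  R = 5+8 = 13,  c = 461−13² = 292
v_rel = (-4, -3),  |v_rel|² = 25;  v_rel·d = (-4)·(19) + (-3)·(-10) = -46
25·t² + 92·t + 292 = 0  ⇒  m = (-46)² − 25·292 = -5184
m = -5184 < 0,  v_rel·d = -46 < 0  ⇒  outside

inside=no margin=-5184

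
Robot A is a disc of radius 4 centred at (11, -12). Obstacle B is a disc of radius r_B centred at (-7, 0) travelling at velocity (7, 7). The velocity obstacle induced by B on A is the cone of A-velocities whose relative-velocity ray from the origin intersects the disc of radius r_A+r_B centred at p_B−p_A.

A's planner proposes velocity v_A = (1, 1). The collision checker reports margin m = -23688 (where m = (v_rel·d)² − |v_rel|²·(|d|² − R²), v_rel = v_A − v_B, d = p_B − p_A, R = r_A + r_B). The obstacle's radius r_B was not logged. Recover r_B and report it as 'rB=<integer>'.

m = -23688
d = (-18, 12);  v_rel = (-6, -6),  |v_rel|² = 72
v_rel×d = (-6)·(12) − (-6)·(-18) = -180
since m = R²·72 − (-180)²:  R² = (32400 + -23688) / 72 = 121
R = √121 = 11  ⇒  r_B = 11 − 4 = 7

rB=7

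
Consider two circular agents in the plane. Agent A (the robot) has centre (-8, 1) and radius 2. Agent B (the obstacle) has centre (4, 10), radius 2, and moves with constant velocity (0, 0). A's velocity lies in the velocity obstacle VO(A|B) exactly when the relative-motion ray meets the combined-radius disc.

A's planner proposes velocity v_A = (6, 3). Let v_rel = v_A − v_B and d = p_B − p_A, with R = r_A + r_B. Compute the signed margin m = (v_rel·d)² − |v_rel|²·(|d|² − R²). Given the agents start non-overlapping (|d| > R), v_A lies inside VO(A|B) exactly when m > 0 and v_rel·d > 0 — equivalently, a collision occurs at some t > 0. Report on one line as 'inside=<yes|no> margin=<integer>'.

d = (12, 9),  |d|² = 225;  R = 2+2 = 4,  c = 225−4² = 209
v_rel = (6, 3),  |v_rel|² = 45;  v_rel·d = (6)·(12) + (3)·(9) = 99
45·t² − 198·t + 209 = 0  ⇒  m = 99² − 45·209 = 396
m = 396 > 0,  v_rel·d = 99 > 0  ⇒  inside

inside=yes margin=396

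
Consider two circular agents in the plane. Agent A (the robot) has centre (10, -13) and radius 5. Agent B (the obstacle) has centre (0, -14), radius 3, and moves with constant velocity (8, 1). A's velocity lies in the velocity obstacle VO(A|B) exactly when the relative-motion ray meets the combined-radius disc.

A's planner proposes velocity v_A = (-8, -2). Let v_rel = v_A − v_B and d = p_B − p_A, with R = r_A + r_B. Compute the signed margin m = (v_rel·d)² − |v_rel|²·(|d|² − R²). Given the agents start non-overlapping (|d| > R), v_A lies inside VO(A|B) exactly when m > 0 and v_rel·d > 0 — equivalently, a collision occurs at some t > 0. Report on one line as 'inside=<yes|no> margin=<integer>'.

d = (-10, -1),  |d|² = 101;  R = 5+3 = 8,  c = 101−8² = 37
v_rel = (-16, -3),  |v_rel|² = 265;  v_rel·d = (-16)·(-10) + (-3)·(-1) = 163
265·t² − 326·t + 37 = 0  ⇒  m = 163² − 265·37 = 16764
m = 16764 > 0,  v_rel·d = 163 > 0  ⇒  inside

inside=yes margin=16764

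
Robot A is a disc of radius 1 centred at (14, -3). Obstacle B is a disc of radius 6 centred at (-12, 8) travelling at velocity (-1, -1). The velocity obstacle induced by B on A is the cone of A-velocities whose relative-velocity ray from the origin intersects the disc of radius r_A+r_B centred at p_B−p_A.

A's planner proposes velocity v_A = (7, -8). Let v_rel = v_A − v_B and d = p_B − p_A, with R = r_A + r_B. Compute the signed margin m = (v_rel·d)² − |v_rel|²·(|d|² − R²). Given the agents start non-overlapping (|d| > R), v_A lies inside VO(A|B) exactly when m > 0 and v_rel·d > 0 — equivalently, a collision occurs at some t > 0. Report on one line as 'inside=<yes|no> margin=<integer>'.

d = (-26, 11),  |d|² = 797;  R = 1+6 = 7,  c = 797−7² = 748
v_rel = (8, -7),  |v_rel|² = 113;  v_rel·d = (8)·(-26) + (-7)·(11) = -285
113·t² + 570·t + 748 = 0  ⇒  m = (-285)² − 113·748 = -3299
m = -3299 < 0,  v_rel·d = -285 < 0  ⇒  outside

inside=no margin=-3299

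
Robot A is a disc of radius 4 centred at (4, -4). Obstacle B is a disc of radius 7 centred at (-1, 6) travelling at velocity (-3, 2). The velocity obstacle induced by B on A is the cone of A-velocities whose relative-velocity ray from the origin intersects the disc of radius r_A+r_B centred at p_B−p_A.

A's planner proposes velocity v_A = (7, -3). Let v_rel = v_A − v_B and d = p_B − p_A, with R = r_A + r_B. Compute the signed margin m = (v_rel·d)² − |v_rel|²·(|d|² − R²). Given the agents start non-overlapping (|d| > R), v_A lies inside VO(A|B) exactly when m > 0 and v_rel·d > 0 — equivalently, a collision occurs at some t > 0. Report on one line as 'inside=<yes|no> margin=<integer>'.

d = (-5, 10),  |d|² = 125;  R = 4+7 = 11,  c = 125−11² = 4
v_rel = (10, -5),  |v_rel|² = 125;  v_rel·d = (10)·(-5) + (-5)·(10) = -100
125·t² + 200·t + 4 = 0  ⇒  m = (-100)² − 125·4 = 9500
m = 9500 > 0,  v_rel·d = -100 < 0  ⇒  outside

inside=no margin=9500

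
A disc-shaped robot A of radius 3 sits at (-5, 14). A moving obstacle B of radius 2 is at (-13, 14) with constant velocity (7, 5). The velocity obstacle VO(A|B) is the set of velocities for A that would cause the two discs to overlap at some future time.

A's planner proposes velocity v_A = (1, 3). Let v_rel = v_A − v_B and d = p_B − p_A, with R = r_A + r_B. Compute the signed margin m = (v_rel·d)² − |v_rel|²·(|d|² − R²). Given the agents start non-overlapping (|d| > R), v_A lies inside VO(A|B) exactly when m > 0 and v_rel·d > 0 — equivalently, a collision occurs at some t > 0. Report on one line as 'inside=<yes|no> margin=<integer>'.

d = (-8, 0),  |d|² = 64;  R = 3+2 = 5,  c = 64−5² = 39
v_rel = (-6, -2),  |v_rel|² = 40;  v_rel·d = (-6)·(-8) + (-2)·(0) = 48
40·t² − 96·t + 39 = 0  ⇒  m = 48² − 40·39 = 744
m = 744 > 0,  v_rel·d = 48 > 0  ⇒  inside

inside=yes margin=744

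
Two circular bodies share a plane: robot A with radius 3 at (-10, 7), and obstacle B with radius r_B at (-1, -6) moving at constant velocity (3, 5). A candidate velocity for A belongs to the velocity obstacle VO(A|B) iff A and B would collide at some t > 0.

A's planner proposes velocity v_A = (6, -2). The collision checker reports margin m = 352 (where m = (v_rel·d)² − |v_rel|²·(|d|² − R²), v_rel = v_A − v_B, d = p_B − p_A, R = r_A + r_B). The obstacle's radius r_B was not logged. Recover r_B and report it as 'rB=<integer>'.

m = 352
d = (9, -13);  v_rel = (3, -7),  |v_rel|² = 58
v_rel×d = (3)·(-13) − (-7)·(9) = 24
since m = R²·58 − 24²:  R² = (576 + 352) / 58 = 16
R = √16 = 4  ⇒  r_B = 4 − 3 = 1

rB=1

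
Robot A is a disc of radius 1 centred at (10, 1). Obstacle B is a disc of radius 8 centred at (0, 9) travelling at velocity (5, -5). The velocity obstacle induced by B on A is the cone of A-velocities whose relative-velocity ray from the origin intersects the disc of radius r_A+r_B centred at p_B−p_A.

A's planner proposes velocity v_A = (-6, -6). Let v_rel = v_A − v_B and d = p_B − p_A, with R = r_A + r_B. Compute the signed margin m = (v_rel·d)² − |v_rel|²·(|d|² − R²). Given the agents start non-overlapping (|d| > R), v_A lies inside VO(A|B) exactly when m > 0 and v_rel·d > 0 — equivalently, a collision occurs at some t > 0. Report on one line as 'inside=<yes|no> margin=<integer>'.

d = (-10, 8),  |d|² = 164;  R = 1+8 = 9,  c = 164−9² = 83
v_rel = (-11, -1),  |v_rel|² = 122;  v_rel·d = (-11)·(-10) + (-1)·(8) = 102
122·t² − 204·t + 83 = 0  ⇒  m = 102² − 122·83 = 278
m = 278 > 0,  v_rel·d = 102 > 0  ⇒  inside

inside=yes margin=278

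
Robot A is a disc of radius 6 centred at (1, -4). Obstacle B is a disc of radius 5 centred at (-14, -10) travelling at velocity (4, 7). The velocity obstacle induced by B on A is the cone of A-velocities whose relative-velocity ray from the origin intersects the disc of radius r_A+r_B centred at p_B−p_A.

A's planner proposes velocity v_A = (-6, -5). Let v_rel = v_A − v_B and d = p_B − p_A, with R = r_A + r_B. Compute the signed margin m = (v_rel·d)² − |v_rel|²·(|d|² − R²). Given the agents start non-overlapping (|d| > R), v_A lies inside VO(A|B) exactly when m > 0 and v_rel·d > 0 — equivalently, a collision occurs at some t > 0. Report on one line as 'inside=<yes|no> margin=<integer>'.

d = (-15, -6),  |d|² = 261;  R = 6+5 = 11,  c = 261−11² = 140
v_rel = (-10, -12),  |v_rel|² = 244;  v_rel·d = (-10)·(-15) + (-12)·(-6) = 222
244·t² − 444·t + 140 = 0  ⇒  m = 222² − 244·140 = 15124
m = 15124 > 0,  v_rel·d = 222 > 0  ⇒  inside

inside=yes margin=15124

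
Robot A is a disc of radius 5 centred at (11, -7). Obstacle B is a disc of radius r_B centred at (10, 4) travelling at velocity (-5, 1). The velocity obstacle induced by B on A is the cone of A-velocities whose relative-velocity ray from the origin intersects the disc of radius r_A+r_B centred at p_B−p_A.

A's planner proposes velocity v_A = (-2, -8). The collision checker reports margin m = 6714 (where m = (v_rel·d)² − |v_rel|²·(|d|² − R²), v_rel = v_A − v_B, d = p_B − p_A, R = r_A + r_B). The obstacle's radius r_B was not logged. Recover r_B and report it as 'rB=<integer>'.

m = 6714
d = (-1, 11);  v_rel = (3, -9),  |v_rel|² = 90
v_rel×d = (3)·(11) − (-9)·(-1) = 24
since m = R²·90 − 24²:  R² = (576 + 6714) / 90 = 81
R = √81 = 9  ⇒  r_B = 9 − 5 = 4

rB=4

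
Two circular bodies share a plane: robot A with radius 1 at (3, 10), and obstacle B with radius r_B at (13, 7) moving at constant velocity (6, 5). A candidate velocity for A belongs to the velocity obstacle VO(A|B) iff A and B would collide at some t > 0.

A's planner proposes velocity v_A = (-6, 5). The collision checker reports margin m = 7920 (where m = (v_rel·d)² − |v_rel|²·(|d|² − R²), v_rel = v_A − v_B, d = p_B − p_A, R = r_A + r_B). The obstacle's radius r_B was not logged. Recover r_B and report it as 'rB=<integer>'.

m = 7920
d = (10, -3);  v_rel = (-12, 0),  |v_rel|² = 144
v_rel×d = (-12)·(-3) − (0)·(10) = 36
since m = R²·144 − 36²:  R² = (1296 + 7920) / 144 = 64
R = √64 = 8  ⇒  r_B = 8 − 1 = 7

rB=7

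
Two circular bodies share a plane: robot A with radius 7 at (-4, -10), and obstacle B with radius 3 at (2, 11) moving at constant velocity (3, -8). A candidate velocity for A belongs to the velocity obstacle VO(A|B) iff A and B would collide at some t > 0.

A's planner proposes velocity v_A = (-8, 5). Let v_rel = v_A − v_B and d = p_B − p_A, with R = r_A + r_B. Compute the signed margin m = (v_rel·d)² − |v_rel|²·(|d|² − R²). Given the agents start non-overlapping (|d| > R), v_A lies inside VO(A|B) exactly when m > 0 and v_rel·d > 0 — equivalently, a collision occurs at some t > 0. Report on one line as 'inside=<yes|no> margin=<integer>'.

d = (6, 21),  |d|² = 477;  R = 7+3 = 10,  c = 477−10² = 377
v_rel = (-11, 13),  |v_rel|² = 290;  v_rel·d = (-11)·(6) + (13)·(21) = 207
290·t² − 414·t + 377 = 0  ⇒  m = 207² − 290·377 = -66481
m = -66481 < 0,  v_rel·d = 207 > 0  ⇒  outside

inside=no margin=-66481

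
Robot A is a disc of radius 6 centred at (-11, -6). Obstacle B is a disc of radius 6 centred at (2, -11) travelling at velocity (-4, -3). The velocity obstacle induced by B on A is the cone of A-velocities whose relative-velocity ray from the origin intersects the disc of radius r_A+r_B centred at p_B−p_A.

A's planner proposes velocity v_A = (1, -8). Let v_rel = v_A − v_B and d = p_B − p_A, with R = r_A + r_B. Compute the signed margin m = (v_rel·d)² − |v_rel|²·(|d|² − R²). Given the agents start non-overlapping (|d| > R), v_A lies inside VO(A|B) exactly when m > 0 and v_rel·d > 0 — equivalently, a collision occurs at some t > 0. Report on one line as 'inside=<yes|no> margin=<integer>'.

d = (13, -5),  |d|² = 194;  R = 6+6 = 12,  c = 194−12² = 50
v_rel = (5, -5),  |v_rel|² = 50;  v_rel·d = (5)·(13) + (-5)·(-5) = 90
50·t² − 180·t + 50 = 0  ⇒  m = 90² − 50·50 = 5600
m = 5600 > 0,  v_rel·d = 90 > 0  ⇒  inside

inside=yes margin=5600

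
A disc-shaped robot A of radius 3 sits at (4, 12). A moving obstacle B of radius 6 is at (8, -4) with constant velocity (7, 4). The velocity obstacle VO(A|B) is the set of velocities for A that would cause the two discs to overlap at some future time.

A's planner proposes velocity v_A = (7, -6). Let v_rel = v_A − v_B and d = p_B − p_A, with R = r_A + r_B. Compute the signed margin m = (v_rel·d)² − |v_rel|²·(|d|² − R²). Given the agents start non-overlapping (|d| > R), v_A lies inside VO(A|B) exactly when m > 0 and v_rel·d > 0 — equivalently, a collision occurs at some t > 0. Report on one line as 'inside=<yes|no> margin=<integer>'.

d = (4, -16),  |d|² = 272;  R = 3+6 = 9,  c = 272−9² = 191
v_rel = (0, -10),  |v_rel|² = 100;  v_rel·d = (0)·(4) + (-10)·(-16) = 160
100·t² − 320·t + 191 = 0  ⇒  m = 160² − 100·191 = 6500
m = 6500 > 0,  v_rel·d = 160 > 0  ⇒  inside

inside=yes margin=6500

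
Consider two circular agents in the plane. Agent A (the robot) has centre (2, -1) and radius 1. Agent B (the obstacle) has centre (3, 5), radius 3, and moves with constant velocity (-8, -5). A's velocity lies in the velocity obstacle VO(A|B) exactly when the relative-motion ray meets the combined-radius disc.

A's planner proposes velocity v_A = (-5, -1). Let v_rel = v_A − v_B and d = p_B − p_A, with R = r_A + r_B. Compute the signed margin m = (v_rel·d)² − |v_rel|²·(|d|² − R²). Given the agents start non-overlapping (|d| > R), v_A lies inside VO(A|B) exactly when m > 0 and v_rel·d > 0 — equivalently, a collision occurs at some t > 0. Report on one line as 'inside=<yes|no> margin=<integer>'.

d = (1, 6),  |d|² = 37;  R = 1+3 = 4,  c = 37−4² = 21
v_rel = (3, 4),  |v_rel|² = 25;  v_rel·d = (3)·(1) + (4)·(6) = 27
25·t² − 54·t + 21 = 0  ⇒  m = 27² − 25·21 = 204
m = 204 > 0,  v_rel·d = 27 > 0  ⇒  inside

inside=yes margin=204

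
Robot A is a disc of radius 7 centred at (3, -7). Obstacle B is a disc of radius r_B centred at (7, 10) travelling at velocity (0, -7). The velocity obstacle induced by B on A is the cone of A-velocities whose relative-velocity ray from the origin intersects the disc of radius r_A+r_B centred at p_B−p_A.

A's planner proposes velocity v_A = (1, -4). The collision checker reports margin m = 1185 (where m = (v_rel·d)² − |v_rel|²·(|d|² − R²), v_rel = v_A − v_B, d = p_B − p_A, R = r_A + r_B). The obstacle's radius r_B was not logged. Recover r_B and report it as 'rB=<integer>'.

m = 1185
d = (4, 17);  v_rel = (1, 3),  |v_rel|² = 10
v_rel×d = (1)·(17) − (3)·(4) = 5
since m = R²·10 − 5²:  R² = (25 + 1185) / 10 = 121
R = √121 = 11  ⇒  r_B = 11 − 7 = 4

rB=4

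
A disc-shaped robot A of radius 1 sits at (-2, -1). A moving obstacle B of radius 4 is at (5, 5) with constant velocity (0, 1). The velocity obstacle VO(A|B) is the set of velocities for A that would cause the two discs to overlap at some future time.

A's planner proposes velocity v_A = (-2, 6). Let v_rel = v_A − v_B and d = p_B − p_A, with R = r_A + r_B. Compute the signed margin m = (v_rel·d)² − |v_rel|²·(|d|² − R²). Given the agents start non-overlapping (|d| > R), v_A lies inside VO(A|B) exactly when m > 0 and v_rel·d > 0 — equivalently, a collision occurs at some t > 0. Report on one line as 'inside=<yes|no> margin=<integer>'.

d = (7, 6),  |d|² = 85;  R = 1+4 = 5,  c = 85−5² = 60
v_rel = (-2, 5),  |v_rel|² = 29;  v_rel·d = (-2)·(7) + (5)·(6) = 16
29·t² − 32·t + 60 = 0  ⇒  m = 16² − 29·60 = -1484
m = -1484 < 0,  v_rel·d = 16 > 0  ⇒  outside

inside=no margin=-1484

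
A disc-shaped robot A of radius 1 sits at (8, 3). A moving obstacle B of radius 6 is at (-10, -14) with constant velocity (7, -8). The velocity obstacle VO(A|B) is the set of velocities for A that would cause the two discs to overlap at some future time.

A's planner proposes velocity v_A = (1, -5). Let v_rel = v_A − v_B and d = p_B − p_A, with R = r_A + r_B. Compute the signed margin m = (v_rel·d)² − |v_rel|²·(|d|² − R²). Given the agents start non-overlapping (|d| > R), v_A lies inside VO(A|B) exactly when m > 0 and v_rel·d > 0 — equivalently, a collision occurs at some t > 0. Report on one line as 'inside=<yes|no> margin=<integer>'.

d = (-18, -17),  |d|² = 613;  R = 1+6 = 7,  c = 613−7² = 564
v_rel = (-6, 3),  |v_rel|² = 45;  v_rel·d = (-6)·(-18) + (3)·(-17) = 57
45·t² − 114·t + 564 = 0  ⇒  m = 57² − 45·564 = -22131
m = -22131 < 0,  v_rel·d = 57 > 0  ⇒  outside

inside=no margin=-22131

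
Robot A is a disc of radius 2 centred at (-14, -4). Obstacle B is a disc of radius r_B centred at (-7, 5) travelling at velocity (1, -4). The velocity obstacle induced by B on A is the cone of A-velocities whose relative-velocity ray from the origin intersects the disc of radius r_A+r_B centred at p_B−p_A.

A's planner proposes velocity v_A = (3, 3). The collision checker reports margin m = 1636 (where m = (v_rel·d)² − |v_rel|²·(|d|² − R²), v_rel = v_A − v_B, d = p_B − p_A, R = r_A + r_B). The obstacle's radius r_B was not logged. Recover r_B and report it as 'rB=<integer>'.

m = 1636
d = (7, 9);  v_rel = (2, 7),  |v_rel|² = 53
v_rel×d = (2)·(9) − (7)·(7) = -31
since m = R²·53 − (-31)²:  R² = (961 + 1636) / 53 = 49
R = √49 = 7  ⇒  r_B = 7 − 2 = 5

rB=5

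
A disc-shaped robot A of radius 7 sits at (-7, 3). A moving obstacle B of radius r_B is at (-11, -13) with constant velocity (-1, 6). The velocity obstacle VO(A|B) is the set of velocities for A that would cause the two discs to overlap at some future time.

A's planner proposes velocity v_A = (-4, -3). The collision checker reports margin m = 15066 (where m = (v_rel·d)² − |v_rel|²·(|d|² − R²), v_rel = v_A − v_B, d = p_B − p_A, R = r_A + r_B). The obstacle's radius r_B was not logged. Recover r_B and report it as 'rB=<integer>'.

m = 15066
d = (-4, -16);  v_rel = (-3, -9),  |v_rel|² = 90
v_rel×d = (-3)·(-16) − (-9)·(-4) = 12
since m = R²·90 − 12²:  R² = (144 + 15066) / 90 = 169
R = √169 = 13  ⇒  r_B = 13 − 7 = 6

rB=6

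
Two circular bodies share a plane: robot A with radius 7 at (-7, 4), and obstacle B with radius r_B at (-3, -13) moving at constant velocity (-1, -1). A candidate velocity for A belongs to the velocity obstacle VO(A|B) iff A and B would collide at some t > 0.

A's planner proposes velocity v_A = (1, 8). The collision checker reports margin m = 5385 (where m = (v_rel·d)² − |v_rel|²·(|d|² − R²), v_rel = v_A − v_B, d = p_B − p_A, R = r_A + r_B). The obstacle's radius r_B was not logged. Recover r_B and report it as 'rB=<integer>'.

m = 5385
d = (4, -17);  v_rel = (2, 9),  |v_rel|² = 85
v_rel×d = (2)·(-17) − (9)·(4) = -70
since m = R²·85 − (-70)²:  R² = (4900 + 5385) / 85 = 121
R = √121 = 11  ⇒  r_B = 11 − 7 = 4

rB=4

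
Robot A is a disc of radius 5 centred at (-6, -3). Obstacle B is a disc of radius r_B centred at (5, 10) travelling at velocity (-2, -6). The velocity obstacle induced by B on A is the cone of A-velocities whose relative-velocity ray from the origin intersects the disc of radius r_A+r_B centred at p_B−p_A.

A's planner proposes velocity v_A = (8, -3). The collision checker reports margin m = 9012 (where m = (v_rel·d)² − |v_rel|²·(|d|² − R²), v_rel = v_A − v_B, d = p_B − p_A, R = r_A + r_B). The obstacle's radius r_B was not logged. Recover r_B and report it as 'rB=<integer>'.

m = 9012
d = (11, 13);  v_rel = (10, 3),  |v_rel|² = 109
v_rel×d = (10)·(13) − (3)·(11) = 97
since m = R²·109 − 97²:  R² = (9409 + 9012) / 109 = 169
R = √169 = 13  ⇒  r_B = 13 − 5 = 8

rB=8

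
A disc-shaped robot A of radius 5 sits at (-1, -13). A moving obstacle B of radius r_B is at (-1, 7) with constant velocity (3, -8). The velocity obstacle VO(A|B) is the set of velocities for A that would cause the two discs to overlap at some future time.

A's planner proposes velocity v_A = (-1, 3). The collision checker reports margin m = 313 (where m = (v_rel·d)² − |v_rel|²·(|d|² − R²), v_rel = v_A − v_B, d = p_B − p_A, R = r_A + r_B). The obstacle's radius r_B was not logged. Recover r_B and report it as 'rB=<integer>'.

m = 313
d = (0, 20);  v_rel = (-4, 11),  |v_rel|² = 137
v_rel×d = (-4)·(20) − (11)·(0) = -80
since m = R²·137 − (-80)²:  R² = (6400 + 313) / 137 = 49
R = √49 = 7  ⇒  r_B = 7 − 5 = 2

rB=2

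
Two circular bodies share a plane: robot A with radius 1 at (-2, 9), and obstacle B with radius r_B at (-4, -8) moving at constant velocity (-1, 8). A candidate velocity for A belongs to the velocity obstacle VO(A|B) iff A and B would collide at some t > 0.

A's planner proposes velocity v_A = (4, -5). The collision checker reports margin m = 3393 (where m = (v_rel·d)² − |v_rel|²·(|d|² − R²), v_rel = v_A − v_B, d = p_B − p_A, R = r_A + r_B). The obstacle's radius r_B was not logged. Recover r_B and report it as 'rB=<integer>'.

m = 3393
d = (-2, -17);  v_rel = (5, -13),  |v_rel|² = 194
v_rel×d = (5)·(-17) − (-13)·(-2) = -111
since m = R²·194 − (-111)²:  R² = (12321 + 3393) / 194 = 81
R = √81 = 9  ⇒  r_B = 9 − 1 = 8

rB=8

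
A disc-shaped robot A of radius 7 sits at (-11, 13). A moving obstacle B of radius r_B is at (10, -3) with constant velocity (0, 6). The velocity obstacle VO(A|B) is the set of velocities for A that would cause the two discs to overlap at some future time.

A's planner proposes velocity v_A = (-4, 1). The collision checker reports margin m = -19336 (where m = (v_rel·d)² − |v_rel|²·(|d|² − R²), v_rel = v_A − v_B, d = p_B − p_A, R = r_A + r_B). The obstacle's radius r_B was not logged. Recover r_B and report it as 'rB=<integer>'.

m = -19336
d = (21, -16);  v_rel = (-4, -5),  |v_rel|² = 41
v_rel×d = (-4)·(-16) − (-5)·(21) = 169
since m = R²·41 − 169²:  R² = (28561 + -19336) / 41 = 225
R = √225 = 15  ⇒  r_B = 15 − 7 = 8

rB=8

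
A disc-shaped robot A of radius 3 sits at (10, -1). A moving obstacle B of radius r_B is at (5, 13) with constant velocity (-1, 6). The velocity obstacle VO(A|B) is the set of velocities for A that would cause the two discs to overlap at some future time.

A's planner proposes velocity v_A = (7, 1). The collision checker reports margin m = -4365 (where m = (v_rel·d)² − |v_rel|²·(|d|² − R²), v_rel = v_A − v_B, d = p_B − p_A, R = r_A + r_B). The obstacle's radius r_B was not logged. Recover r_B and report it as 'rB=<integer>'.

m = -4365
d = (-5, 14);  v_rel = (8, -5),  |v_rel|² = 89
v_rel×d = (8)·(14) − (-5)·(-5) = 87
since m = R²·89 − 87²:  R² = (7569 + -4365) / 89 = 36
R = √36 = 6  ⇒  r_B = 6 − 3 = 3

rB=3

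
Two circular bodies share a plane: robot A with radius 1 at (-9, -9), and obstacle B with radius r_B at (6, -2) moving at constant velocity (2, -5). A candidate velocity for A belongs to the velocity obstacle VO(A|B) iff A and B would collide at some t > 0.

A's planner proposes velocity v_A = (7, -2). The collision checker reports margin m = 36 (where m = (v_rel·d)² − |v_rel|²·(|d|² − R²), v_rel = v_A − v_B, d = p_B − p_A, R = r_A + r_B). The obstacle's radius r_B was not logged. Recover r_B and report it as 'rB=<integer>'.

m = 36
d = (15, 7);  v_rel = (5, 3),  |v_rel|² = 34
v_rel×d = (5)·(7) − (3)·(15) = -10
since m = R²·34 − (-10)²:  R² = (100 + 36) / 34 = 4
R = √4 = 2  ⇒  r_B = 2 − 1 = 1

rB=1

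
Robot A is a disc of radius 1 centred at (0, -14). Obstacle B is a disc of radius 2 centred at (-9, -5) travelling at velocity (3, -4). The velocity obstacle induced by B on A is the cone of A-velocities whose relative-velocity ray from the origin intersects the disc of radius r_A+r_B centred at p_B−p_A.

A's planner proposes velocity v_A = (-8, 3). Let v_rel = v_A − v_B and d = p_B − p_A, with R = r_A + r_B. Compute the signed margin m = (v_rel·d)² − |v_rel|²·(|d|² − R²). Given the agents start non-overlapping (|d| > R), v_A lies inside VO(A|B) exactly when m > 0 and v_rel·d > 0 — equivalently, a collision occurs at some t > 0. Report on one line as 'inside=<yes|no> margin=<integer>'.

d = (-9, 9),  |d|² = 162;  R = 1+2 = 3,  c = 162−3² = 153
v_rel = (-11, 7),  |v_rel|² = 170;  v_rel·d = (-11)·(-9) + (7)·(9) = 162
170·t² − 324·t + 153 = 0  ⇒  m = 162² − 170·153 = 234
m = 234 > 0,  v_rel·d = 162 > 0  ⇒  inside

inside=yes margin=234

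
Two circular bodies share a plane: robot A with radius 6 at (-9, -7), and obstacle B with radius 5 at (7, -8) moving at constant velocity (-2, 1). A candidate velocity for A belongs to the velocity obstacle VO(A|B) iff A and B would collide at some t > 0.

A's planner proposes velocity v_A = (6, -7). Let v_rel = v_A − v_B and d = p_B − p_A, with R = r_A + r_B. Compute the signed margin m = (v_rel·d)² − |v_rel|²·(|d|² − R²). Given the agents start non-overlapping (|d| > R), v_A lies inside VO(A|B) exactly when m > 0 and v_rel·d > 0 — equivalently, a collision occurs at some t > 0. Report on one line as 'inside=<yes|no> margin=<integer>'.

d = (16, -1),  |d|² = 257;  R = 6+5 = 11,  c = 257−11² = 136
v_rel = (8, -8),  |v_rel|² = 128;  v_rel·d = (8)·(16) + (-8)·(-1) = 136
128·t² − 272·t + 136 = 0  ⇒  m = 136² − 128·136 = 1088
m = 1088 > 0,  v_rel·d = 136 > 0  ⇒  inside

inside=yes margin=1088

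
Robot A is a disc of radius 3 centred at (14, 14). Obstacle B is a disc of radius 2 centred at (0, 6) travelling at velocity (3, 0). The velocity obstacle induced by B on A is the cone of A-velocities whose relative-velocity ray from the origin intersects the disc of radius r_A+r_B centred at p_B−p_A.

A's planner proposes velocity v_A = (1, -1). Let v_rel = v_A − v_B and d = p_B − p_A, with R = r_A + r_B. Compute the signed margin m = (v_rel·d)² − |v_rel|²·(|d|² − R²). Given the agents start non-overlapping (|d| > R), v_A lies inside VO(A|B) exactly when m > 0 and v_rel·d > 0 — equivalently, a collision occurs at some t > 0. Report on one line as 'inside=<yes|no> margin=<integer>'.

d = (-14, -8),  |d|² = 260;  R = 3+2 = 5,  c = 260−5² = 235
v_rel = (-2, -1),  |v_rel|² = 5;  v_rel·d = (-2)·(-14) + (-1)·(-8) = 36
5·t² − 72·t + 235 = 0  ⇒  m = 36² − 5·235 = 121
m = 121 > 0,  v_rel·d = 36 > 0  ⇒  inside

inside=yes margin=121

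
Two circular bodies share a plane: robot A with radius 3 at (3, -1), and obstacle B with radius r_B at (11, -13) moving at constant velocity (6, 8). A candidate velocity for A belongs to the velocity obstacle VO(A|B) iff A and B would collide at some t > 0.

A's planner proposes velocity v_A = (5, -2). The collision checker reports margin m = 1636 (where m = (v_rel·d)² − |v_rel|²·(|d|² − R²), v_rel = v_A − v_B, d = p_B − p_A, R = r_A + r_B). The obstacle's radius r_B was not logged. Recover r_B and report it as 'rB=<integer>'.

m = 1636
d = (8, -12);  v_rel = (-1, -10),  |v_rel|² = 101
v_rel×d = (-1)·(-12) − (-10)·(8) = 92
since m = R²·101 − 92²:  R² = (8464 + 1636) / 101 = 100
R = √100 = 10  ⇒  r_B = 10 − 3 = 7

rB=7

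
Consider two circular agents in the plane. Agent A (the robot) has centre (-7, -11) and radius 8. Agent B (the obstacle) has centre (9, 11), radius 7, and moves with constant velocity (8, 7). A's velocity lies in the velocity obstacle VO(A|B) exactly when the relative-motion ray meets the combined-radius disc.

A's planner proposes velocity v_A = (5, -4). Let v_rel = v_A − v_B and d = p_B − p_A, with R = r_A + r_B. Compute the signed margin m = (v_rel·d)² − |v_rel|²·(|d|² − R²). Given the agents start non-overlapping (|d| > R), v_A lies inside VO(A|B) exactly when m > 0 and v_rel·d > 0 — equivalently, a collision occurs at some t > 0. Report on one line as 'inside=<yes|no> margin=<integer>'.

d = (16, 22),  |d|² = 740;  R = 8+7 = 15,  c = 740−15² = 515
v_rel = (-3, -11),  |v_rel|² = 130;  v_rel·d = (-3)·(16) + (-11)·(22) = -290
130·t² + 580·t + 515 = 0  ⇒  m = (-290)² − 130·515 = 17150
m = 17150 > 0,  v_rel·d = -290 < 0  ⇒  outside

inside=no margin=17150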